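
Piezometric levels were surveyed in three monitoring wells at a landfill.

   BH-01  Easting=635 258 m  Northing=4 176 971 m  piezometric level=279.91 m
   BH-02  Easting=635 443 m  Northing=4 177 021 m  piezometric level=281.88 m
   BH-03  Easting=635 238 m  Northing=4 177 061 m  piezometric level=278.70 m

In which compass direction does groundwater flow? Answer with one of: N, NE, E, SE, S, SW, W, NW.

NW

Taking BH-01 as reference: BH-02−BH-01 = (185, 50, +1.97); BH-03−BH-01 = (-20, 90, -1.21).
Solve a·Δx + b·Δy = Δh: det = 185·90 − (-20)·50 = 17650.
∂h/∂x = [(+1.97)·90 − (-1.21)·50] / 17650 = +0.01347
∂h/∂y = [185·(-1.21) − (-20)·(+1.97)] / 17650 = -0.01045
Flow = −∇h = (-0.01347 east, +0.01045 north), which points northwest.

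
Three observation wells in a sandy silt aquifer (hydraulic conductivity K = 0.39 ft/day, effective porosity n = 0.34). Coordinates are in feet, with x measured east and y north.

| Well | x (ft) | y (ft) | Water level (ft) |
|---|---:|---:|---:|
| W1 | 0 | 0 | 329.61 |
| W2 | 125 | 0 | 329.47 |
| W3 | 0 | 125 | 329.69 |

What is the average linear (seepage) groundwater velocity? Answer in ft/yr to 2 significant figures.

0.54 ft/yr

∂h/∂x = (329.47 − 329.61) / (125 − 0) = -0.001120
∂h/∂y = (329.69 − 329.61) / (125 − 0) = +0.0006400
|∇h| = √(-0.001120² + 0.0006400²) = 0.00129
Seepage velocity v = K·i/n = 0.39 × 0.00129 / 0.34 = 0.00148 ft/day = 0.5406 ft/yr.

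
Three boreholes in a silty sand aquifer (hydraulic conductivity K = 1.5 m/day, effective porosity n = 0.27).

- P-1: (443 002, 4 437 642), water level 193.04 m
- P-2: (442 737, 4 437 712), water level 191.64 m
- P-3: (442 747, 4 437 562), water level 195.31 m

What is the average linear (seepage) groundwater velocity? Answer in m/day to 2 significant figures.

0.14 m/day

With h = a·x + b·y + c and P-1 as origin, the differences give:
  (-265)·a + 70·b = -1.40
  (-255)·a + (-80)·b = +2.27
Eliminate b (×(-80) and ×70, subtract): 39050·a = -46.900 → a = ∂h/∂x = -0.001201
Back-substitute: b = ∂h/∂y = -0.02455.
|∇h| = √(-0.001201² + -0.02455²) = 0.02458
Seepage velocity v = K·i/n = 1.5 × 0.02458 / 0.27 = 0.1366 m/day.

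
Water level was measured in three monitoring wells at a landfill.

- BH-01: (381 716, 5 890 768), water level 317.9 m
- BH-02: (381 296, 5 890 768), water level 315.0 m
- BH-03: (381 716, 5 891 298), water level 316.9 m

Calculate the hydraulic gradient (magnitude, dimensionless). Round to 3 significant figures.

∂h/∂x = (315.0 − 317.9) / (381296 − 381716) = +0.006905
∂h/∂y = (316.9 − 317.9) / (5891298 − 5890768) = -0.001887
|∇h| = √(0.006905² + -0.001887²) = 0.007158

0.00716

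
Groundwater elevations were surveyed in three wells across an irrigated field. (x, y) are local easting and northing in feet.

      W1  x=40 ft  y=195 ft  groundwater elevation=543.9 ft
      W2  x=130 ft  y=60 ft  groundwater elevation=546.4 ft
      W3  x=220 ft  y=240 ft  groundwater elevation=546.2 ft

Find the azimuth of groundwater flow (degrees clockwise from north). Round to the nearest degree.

With h = a·x + b·y + c and W1 as origin, the differences give:
  90·a + (-135)·b = +2.5
  180·a + 45·b = +2.3
Eliminate b (×45 and ×(-135), subtract): 28350·a = 423.00 → a = ∂h/∂x = +0.01492
Back-substitute: b = ∂h/∂y = -0.008571.
Flow direction (−∇h) has components (-0.01492 E, +0.008571 N).
Azimuth = atan2(E, N) = atan2(-0.01492, +0.008571) = 299.9° ≈ 300°.

300°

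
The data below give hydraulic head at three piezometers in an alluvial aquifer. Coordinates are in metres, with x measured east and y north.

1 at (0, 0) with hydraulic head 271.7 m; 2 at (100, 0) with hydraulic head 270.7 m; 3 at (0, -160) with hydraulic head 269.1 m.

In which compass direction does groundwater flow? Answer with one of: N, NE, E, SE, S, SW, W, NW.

∂h/∂x = (270.7 − 271.7) / (100 − 0) = -0.01000
∂h/∂y = (269.1 − 271.7) / (-160 − 0) = +0.01625
Flow = −∇h = (+0.01000 east, -0.01625 north), which points southeast.

SE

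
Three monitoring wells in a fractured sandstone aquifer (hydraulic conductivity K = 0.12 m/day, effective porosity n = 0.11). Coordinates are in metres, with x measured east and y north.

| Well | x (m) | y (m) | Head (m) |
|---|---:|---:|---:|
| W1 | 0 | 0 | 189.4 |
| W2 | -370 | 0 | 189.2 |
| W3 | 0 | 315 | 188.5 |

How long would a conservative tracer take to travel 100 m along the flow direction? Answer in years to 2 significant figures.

∂h/∂x = (189.2 − 189.4) / (-370 − 0) = +0.0005405
∂h/∂y = (188.5 − 189.4) / (315 − 0) = -0.002857
|∇h| = √(0.0005405² + -0.002857²) = 0.002908
Seepage velocity v = K·i/n = 0.12 × 0.002908 / 0.11 = 0.003172 m/day.
t = 100 / 0.003172 = 3.153e+04 days = 86.3 years.

86 years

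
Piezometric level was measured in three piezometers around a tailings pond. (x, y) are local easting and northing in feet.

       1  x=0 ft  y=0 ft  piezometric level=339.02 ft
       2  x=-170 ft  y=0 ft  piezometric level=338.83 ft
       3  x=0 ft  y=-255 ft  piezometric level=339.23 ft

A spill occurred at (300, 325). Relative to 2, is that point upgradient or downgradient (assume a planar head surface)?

upgradient

∂h/∂x = (338.83 − 339.02) / (-170 − 0) = +0.001118
∂h/∂y = (339.23 − 339.02) / (-255 − 0) = -0.0008235
Head at (300, 325) = 339.02 + (+0.001118)·(300) + (-0.0008235)·(325) = 339.09 ft.
That is higher than the 338.83 ft at 2, so the point is upgradient.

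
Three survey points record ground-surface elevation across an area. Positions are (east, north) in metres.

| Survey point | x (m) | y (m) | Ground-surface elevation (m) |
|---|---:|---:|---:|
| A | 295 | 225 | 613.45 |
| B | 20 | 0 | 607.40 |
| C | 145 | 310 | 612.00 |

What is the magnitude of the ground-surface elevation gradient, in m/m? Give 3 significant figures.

Differences from A: to B (Δx, Δy, Δh) = (-275, -225, -6.05); to C = (-150, 85, -1.45).
Determinant of the coordinate differences = (-275)·85 − (-150)·(-225) = -57125.
∂z/∂x = [(-6.05)·85 − (-1.45)·(-225)] / -57125 = +0.01471
∂z/∂y = [(-275)·(-1.45) − (-150)·(-6.05)] / -57125 = +0.008906
|∇f| = √(0.01471² + 0.008906²) = 0.0172 m/m

0.0172 m/m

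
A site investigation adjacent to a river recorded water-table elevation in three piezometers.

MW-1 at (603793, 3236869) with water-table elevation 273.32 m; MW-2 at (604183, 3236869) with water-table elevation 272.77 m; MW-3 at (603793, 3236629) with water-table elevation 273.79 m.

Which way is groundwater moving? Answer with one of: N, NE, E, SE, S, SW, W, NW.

NE

∂h/∂x = (272.77 − 273.32) / (604183 − 603793) = -0.001410
∂h/∂y = (273.79 − 273.32) / (3236629 − 3236869) = -0.001958
Flow = −∇h = (+0.001410 east, +0.001958 north), which points northeast.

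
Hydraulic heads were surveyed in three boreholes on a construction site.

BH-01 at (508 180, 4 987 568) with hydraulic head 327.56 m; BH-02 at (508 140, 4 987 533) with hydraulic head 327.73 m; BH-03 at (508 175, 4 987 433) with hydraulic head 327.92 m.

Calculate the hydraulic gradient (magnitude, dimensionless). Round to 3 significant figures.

0.00326

With h = a·x + b·y + c and BH-01 as origin, the differences give:
  (-40)·a + (-35)·b = +0.17
  (-5)·a + (-135)·b = +0.36
Eliminate b (×(-135) and ×(-35), subtract): 5225·a = -10.350 → a = ∂h/∂x = -0.001981
Back-substitute: b = ∂h/∂y = -0.002593.
|∇h| = √(-0.001981² + -0.002593²) = 0.003263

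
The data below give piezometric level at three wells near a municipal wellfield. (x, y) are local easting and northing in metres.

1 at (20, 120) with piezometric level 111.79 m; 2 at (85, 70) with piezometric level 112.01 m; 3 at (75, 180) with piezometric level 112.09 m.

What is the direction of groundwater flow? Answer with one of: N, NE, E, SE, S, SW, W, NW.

W

With h = a·x + b·y + c and 1 as origin, the differences give:
  65·a + (-50)·b = +0.22
  55·a + 60·b = +0.30
Eliminate b (×60 and ×(-50), subtract): 6650·a = 28.200 → a = ∂h/∂x = +0.004241
Back-substitute: b = ∂h/∂y = +0.001113.
Flow = −∇h = (-0.004241 east, -0.001113 north), which points west.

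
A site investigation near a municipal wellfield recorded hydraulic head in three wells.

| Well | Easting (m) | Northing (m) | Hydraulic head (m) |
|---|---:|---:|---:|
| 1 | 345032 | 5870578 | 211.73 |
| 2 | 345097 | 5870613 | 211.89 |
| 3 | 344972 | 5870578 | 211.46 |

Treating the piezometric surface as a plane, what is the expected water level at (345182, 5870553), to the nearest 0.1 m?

Three-point gradient (reference 1): Δ to 2 = (65, 35, +0.16), Δ to 3 = (-60, 0, -0.27).
∂h/∂x = +0.004500, ∂h/∂y = -0.003786 (det = 2100).
h(345182, 5870553) = 211.73 + (+0.004500)·(150) + (-0.003786)·(-25) = 211.73 +0.675 +0.095 = 212.500 m.

212.5 m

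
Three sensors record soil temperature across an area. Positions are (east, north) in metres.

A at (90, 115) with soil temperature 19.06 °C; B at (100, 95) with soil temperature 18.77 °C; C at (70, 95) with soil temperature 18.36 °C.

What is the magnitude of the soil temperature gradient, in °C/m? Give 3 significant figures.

0.0253 °C/m

Differences from A: to B (Δx, Δy, Δh) = (10, -20, -0.29); to C = (-20, -20, -0.70).
Solve a·Δx + b·Δy = ΔT: det = 10·(-20) − (-20)·(-20) = -600.
∂T/∂x = [(-0.29)·(-20) − (-0.70)·(-20)] / -600 = +0.01367
∂T/∂y = [10·(-0.70) − (-20)·(-0.29)] / -600 = +0.02133
|∇f| = √(0.01367² + 0.02133²) = 0.02533 °C/m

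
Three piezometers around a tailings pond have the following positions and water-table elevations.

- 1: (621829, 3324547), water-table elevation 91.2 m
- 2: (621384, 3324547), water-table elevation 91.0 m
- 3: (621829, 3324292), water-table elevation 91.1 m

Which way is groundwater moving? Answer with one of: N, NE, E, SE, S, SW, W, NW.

SW

∂h/∂x = (91.0 − 91.2) / (621384 − 621829) = +0.0004494
∂h/∂y = (91.1 − 91.2) / (3324292 − 3324547) = +0.0003922
Flow = −∇h = (-0.0004494 east, -0.0003922 north), which points southwest.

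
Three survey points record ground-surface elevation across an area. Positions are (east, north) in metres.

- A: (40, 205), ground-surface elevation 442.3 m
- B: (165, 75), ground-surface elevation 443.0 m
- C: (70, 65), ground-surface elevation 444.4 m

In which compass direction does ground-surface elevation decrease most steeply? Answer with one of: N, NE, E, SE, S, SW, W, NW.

NE

Taking A as reference: B−A = (125, -130, +0.7); C−A = (30, -140, +2.1).
Solve a·Δx + b·Δy = Δz: det = 125·(-140) − 30·(-130) = -13600.
∂z/∂x = [(+0.7)·(-140) − (+2.1)·(-130)] / -13600 = -0.01287
∂z/∂y = [125·(+2.1) − 30·(+0.7)] / -13600 = -0.01776
Steepest decrease is along −∇f = (+0.01287 E, +0.01776 N) → northeast.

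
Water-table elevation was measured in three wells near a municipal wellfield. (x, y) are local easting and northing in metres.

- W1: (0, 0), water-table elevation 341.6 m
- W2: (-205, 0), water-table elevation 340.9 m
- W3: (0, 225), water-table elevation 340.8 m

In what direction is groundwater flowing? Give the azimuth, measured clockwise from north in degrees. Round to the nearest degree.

316°

∂h/∂x = (340.9 − 341.6) / (-205 − 0) = +0.003415
∂h/∂y = (340.8 − 341.6) / (225 − 0) = -0.003556
Flow direction (−∇h) has components (-0.003415 E, +0.003556 N).
Azimuth = atan2(E, N) = atan2(-0.003415, +0.003556) = 316.2° ≈ 316°.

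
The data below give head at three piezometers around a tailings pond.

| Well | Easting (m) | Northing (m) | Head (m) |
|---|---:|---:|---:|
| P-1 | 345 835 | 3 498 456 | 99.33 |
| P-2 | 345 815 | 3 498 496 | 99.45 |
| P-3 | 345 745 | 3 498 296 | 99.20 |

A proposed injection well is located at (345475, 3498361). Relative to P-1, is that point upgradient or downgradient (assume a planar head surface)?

upgradient

With h = a·x + b·y + c and P-1 as origin, the differences give:
  (-20)·a + 40·b = +0.12
  (-90)·a + (-160)·b = -0.13
Eliminate b (×(-160) and ×40, subtract): 6800·a = -14.000 → a = ∂h/∂x = -0.002059
Back-substitute: b = ∂h/∂y = +0.001971.
Head at (345475, 3498361) = 99.33 + (-0.002059)·(-360) + (+0.001971)·(-95) = 99.88 m.
That is higher than the 99.33 m at P-1, so the point is upgradient.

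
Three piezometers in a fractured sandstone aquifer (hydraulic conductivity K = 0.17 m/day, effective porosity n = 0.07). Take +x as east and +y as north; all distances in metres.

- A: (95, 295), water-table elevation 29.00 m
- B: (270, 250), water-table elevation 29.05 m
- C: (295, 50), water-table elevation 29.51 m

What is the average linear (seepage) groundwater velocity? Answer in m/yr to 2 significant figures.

2.1 m/yr

Taking A as reference: B−A = (175, -45, +0.05); C−A = (200, -245, +0.51).
Determinant of the coordinate differences = 175·(-245) − 200·(-45) = -33875.
∂h/∂x = [(+0.05)·(-245) − (+0.51)·(-45)] / -33875 = -0.0003159
∂h/∂y = [175·(+0.51) − 200·(+0.05)] / -33875 = -0.002339
|∇h| = √(-0.0003159² + -0.002339²) = 0.00236
Seepage velocity v = K·i/n = 0.17 × 0.00236 / 0.07 = 0.005731 m/day = 2.093 m/yr.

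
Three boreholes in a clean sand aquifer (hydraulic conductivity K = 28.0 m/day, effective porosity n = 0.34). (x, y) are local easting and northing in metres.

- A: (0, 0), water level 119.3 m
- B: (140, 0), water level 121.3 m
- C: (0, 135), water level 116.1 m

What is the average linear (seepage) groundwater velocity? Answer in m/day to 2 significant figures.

∂h/∂x = (121.3 − 119.3) / (140 − 0) = +0.01429
∂h/∂y = (116.1 − 119.3) / (135 − 0) = -0.02370
|∇h| = √(0.01429² + -0.02370²) = 0.02767
Seepage velocity v = K·i/n = 28.0 × 0.02767 / 0.34 = 2.279 m/day.

2.3 m/day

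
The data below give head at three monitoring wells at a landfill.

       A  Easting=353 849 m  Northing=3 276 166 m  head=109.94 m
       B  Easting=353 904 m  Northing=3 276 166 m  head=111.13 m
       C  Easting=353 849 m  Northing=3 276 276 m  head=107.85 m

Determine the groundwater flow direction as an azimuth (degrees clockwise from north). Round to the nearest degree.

311°

∂h/∂x = (111.13 − 109.94) / (353904 − 353849) = +0.02164
∂h/∂y = (107.85 − 109.94) / (3276276 − 3276166) = -0.01900
Flow direction (−∇h) has components (-0.02164 E, +0.01900 N).
Azimuth = atan2(E, N) = atan2(-0.02164, +0.01900) = 311.3° ≈ 311°.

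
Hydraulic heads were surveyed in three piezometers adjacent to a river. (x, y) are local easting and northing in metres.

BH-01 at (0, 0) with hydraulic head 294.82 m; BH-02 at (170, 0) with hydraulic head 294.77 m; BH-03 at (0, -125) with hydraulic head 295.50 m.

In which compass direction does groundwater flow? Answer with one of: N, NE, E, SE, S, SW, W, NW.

∂h/∂x = (294.77 − 294.82) / (170 − 0) = -0.0002941
∂h/∂y = (295.50 − 294.82) / (-125 − 0) = -0.005440
Flow = −∇h = (+0.0002941 east, +0.005440 north), which points north.

N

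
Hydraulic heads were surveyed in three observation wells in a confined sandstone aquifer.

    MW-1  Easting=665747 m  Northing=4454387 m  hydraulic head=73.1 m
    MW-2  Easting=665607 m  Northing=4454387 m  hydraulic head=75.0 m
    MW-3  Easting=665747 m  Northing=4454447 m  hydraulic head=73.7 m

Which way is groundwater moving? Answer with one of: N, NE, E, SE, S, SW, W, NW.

SE

∂h/∂x = (75.0 − 73.1) / (665607 − 665747) = -0.01357
∂h/∂y = (73.7 − 73.1) / (4454447 − 4454387) = +0.01000
Flow = −∇h = (+0.01357 east, -0.01000 north), which points southeast.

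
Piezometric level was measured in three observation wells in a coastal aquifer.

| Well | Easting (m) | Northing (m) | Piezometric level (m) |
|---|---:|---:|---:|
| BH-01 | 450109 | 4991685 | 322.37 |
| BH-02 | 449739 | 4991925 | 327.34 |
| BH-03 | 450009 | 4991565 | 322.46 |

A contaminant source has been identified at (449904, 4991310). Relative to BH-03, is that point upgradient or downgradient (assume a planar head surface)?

With h = a·x + b·y + c and BH-01 as origin, the differences give:
  (-370)·a + 240·b = +4.97
  (-100)·a + (-120)·b = +0.09
Eliminate b (×(-120) and ×240, subtract): 68400·a = -618.000 → a = ∂h/∂x = -0.009035
Back-substitute: b = ∂h/∂y = +0.006779.
Head at (449904, 4991310) = 322.37 + (-0.009035)·(-205) + (+0.006779)·(-375) = 321.68 m.
That is lower than the 322.46 m at BH-03, so the point is downgradient.

downgradient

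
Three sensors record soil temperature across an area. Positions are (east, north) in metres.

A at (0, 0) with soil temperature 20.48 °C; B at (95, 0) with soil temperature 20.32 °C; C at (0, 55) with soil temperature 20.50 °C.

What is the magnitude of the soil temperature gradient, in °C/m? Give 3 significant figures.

∂T/∂x = (20.32 − 20.48) / (95 − 0) = -0.001684
∂T/∂y = (20.50 − 20.48) / (55 − 0) = +0.0003636
|∇f| = √(-0.001684² + 0.0003636²) = 0.001723 °C/m

0.00172 °C/m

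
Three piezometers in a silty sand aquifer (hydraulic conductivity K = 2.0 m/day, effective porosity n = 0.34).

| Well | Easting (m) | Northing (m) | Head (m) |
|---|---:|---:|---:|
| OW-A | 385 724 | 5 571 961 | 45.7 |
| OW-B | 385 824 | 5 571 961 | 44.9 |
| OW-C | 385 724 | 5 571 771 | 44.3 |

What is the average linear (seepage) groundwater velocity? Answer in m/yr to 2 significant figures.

23 m/yr

∂h/∂x = (44.9 − 45.7) / (385824 − 385724) = -0.008000
∂h/∂y = (44.3 − 45.7) / (5571771 − 5571961) = +0.007368
|∇h| = √(-0.008000² + 0.007368²) = 0.01088
Seepage velocity v = K·i/n = 2.0 × 0.01088 / 0.34 = 0.064 m/day = 23.38 m/yr.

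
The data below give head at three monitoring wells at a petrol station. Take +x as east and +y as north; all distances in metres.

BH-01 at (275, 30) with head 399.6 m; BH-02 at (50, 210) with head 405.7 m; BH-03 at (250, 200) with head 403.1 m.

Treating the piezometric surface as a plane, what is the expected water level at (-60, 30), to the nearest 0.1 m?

With h = a·x + b·y + c and BH-01 as origin, the differences give:
  (-225)·a + 180·b = +6.1
  (-25)·a + 170·b = +3.5
Eliminate b (×170 and ×180, subtract): -33750·a = 407.00 → a = ∂h/∂x = -0.01206
Back-substitute: b = ∂h/∂y = +0.01881.
h(-60, 30) = 399.6 + (-0.01206)·(-335) + (+0.01881)·(0) = 399.6 +4.040 +0.000 = 403.640 m.

403.6 m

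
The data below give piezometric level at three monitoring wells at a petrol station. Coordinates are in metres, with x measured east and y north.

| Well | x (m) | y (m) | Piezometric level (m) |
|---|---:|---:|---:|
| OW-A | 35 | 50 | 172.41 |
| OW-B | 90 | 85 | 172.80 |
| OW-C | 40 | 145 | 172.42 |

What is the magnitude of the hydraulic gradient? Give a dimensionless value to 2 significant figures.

0.0073

Differences from OW-A: to OW-B (Δx, Δy, Δh) = (55, 35, +0.39); to OW-C = (5, 95, +0.01).
Determinant of the coordinate differences = 55·95 − 5·35 = 5050.
∂h/∂x = [(+0.39)·95 − (+0.01)·35] / 5050 = +0.007267
∂h/∂y = [55·(+0.01) − 5·(+0.39)] / 5050 = -0.0002772
|∇h| = √(0.007267² + -0.0002772²) = 0.007272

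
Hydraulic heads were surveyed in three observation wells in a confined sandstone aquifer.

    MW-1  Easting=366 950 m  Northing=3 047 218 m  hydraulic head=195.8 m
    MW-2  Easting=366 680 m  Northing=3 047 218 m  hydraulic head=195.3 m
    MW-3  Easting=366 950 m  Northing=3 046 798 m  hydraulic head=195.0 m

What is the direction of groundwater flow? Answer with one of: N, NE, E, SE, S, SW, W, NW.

SW

∂h/∂x = (195.3 − 195.8) / (366680 − 366950) = +0.001852
∂h/∂y = (195.0 − 195.8) / (3046798 − 3047218) = +0.001905
Flow = −∇h = (-0.001852 east, -0.001905 north), which points southwest.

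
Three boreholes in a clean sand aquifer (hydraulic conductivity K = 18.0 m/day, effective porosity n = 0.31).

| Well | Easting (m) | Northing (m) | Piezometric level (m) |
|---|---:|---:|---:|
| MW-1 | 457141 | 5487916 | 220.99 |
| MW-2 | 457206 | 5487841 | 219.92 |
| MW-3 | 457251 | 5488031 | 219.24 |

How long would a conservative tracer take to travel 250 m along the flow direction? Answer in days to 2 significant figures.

Three-point gradient (reference MW-1): Δ to MW-2 = (65, -75, -1.07), Δ to MW-3 = (110, 115, -1.75).
∂h/∂x = -0.01617, ∂h/∂y = +0.0002512 (det = 15725).
|∇h| = √(-0.01617² + 0.0002512²) = 0.01617
Seepage velocity v = K·i/n = 18.0 × 0.01617 / 0.31 = 0.9389 m/day.
t = 250 / 0.9389 = 266.3 days.

270 days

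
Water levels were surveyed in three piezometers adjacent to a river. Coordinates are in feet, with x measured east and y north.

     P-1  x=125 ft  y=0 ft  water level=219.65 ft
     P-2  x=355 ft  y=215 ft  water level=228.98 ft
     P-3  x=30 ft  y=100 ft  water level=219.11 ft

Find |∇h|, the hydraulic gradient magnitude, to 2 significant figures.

Three-point gradient (reference P-1): Δ to P-2 = (230, 215, +9.33), Δ to P-3 = (-95, 100, -0.54).
∂h/∂x = +0.02416, ∂h/∂y = +0.01755 (det = 43425).
|∇h| = √(0.02416² + 0.01755²) = 0.02986

0.030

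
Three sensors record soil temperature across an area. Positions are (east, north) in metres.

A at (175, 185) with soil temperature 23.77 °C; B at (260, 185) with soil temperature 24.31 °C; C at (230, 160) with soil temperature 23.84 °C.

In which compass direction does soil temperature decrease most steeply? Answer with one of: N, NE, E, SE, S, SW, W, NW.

Differences from A: to B (Δx, Δy, Δh) = (85, 0, +0.54); to C = (55, -25, +0.07).
Solve a·Δx + b·Δy = ΔT: det = 85·(-25) − 55·0 = -2125.
∂T/∂x = [(+0.54)·(-25) − (+0.07)·0] / -2125 = +0.006353
∂T/∂y = [85·(+0.07) − 55·(+0.54)] / -2125 = +0.01118
Steepest decrease is along −∇f = (-0.006353 E, -0.01118 N) → southwest.

SW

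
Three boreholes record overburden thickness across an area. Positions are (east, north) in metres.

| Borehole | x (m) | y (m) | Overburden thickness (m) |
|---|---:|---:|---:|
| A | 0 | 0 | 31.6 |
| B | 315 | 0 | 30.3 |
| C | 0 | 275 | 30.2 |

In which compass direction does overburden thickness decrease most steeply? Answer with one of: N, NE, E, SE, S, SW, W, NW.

∂d/∂x = (30.3 − 31.6) / (315 − 0) = -0.004127
∂d/∂y = (30.2 − 31.6) / (275 − 0) = -0.005091
Steepest decrease is along −∇f = (+0.004127 E, +0.005091 N) → northeast.

NE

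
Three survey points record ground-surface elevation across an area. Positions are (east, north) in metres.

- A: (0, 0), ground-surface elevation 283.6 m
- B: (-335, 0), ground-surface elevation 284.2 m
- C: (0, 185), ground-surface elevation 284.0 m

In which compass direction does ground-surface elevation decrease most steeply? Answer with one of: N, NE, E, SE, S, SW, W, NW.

SE

∂z/∂x = (284.2 − 283.6) / (-335 − 0) = -0.001791
∂z/∂y = (284.0 − 283.6) / (185 − 0) = +0.002162
Steepest decrease is along −∇f = (+0.001791 E, -0.002162 N) → southeast.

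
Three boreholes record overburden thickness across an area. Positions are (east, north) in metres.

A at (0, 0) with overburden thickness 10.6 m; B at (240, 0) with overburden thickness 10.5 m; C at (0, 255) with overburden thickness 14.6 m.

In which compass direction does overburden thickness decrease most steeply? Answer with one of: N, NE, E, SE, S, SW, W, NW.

S

∂d/∂x = (10.5 − 10.6) / (240 − 0) = -0.0004167
∂d/∂y = (14.6 − 10.6) / (255 − 0) = +0.01569
Steepest decrease is along −∇f = (+0.0004167 E, -0.01569 N) → south.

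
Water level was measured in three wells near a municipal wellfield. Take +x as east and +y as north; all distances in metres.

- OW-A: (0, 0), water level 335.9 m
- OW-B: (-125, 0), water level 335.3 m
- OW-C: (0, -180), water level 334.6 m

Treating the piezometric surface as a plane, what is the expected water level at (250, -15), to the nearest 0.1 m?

∂h/∂x = (335.3 − 335.9) / (-125 − 0) = +0.004800
∂h/∂y = (334.6 − 335.9) / (-180 − 0) = +0.007222
h(250, -15) = 335.9 + (+0.004800)·(250) + (+0.007222)·(-15) = 335.9 +1.200 -0.108 = 336.992 m.

337.0 m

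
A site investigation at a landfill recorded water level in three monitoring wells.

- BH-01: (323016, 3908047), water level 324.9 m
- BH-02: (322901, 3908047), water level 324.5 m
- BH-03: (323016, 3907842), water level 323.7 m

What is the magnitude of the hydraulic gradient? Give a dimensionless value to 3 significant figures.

0.00681

∂h/∂x = (324.5 − 324.9) / (322901 − 323016) = +0.003478
∂h/∂y = (323.7 − 324.9) / (3907842 − 3908047) = +0.005854
|∇h| = √(0.003478² + 0.005854²) = 0.006809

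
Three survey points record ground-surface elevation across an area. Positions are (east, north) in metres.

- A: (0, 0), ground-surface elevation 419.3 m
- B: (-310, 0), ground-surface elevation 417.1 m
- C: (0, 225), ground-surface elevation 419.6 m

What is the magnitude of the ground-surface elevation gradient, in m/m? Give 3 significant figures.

∂z/∂x = (417.1 − 419.3) / (-310 − 0) = +0.007097
∂z/∂y = (419.6 − 419.3) / (225 − 0) = +0.001333
|∇f| = √(0.007097² + 0.001333²) = 0.007221 m/m

0.00722 m/m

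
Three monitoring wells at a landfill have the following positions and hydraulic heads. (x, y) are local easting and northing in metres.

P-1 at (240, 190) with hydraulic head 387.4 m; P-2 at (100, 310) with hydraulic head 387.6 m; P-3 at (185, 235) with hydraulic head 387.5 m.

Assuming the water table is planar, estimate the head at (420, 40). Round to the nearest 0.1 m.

With h = a·x + b·y + c and P-1 as origin, the differences give:
  (-140)·a + 120·b = +0.2
  (-55)·a + 45·b = +0.1
Eliminate b (×45 and ×120, subtract): 300·a = -3.00 → a = ∂h/∂x = -0.01000
Back-substitute: b = ∂h/∂y = -0.01000.
h(420, 40) = 387.4 + (-0.01000)·(180) + (-0.01000)·(-150) = 387.4 -1.800 +1.500 = 387.100 m.

387.1 m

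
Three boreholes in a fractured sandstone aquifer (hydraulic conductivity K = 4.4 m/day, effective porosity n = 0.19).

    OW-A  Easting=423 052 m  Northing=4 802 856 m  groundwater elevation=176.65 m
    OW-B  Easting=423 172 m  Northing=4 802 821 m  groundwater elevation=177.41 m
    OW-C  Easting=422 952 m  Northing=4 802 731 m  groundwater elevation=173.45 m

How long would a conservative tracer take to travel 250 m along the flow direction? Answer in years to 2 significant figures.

1.5 years

Three-point gradient (reference OW-A): Δ to OW-B = (120, -35, +0.76), Δ to OW-C = (-100, -125, -3.20).
∂h/∂x = +0.01119, ∂h/∂y = +0.01665 (det = -18500).
|∇h| = √(0.01119² + 0.01665²) = 0.02006
Seepage velocity v = K·i/n = 4.4 × 0.02006 / 0.19 = 0.4645 m/day.
t = 250 / 0.4645 = 538.2 days = 1.47 years.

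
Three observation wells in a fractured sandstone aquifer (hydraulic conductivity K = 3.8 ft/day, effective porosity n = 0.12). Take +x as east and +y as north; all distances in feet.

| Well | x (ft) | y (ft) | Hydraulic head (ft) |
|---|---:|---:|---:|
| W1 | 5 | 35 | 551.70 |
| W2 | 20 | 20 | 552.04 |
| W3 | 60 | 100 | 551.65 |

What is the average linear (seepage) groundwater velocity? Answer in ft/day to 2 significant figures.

Taking W1 as reference: W2−W1 = (15, -15, +0.34); W3−W1 = (55, 65, -0.05).
Solve a·Δx + b·Δy = Δh: det = 15·65 − 55·(-15) = 1800.
∂h/∂x = [(+0.34)·65 − (-0.05)·(-15)] / 1800 = +0.01186
∂h/∂y = [15·(-0.05) − 55·(+0.34)] / 1800 = -0.01081
|∇h| = √(0.01186² + -0.01081²) = 0.01605
Seepage velocity v = K·i/n = 3.8 × 0.01605 / 0.12 = 0.5082 ft/day.

0.51 ft/day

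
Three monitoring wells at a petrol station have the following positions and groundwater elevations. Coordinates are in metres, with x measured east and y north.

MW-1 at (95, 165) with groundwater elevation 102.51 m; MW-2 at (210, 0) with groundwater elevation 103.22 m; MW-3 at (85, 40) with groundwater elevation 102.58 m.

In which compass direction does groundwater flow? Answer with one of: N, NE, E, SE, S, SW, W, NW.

W

With h = a·x + b·y + c and MW-1 as origin, the differences give:
  115·a + (-165)·b = +0.71
  (-10)·a + (-125)·b = +0.07
Eliminate b (×(-125) and ×(-165), subtract): -16025·a = -77.200 → a = ∂h/∂x = +0.004817
Back-substitute: b = ∂h/∂y = -0.0009454.
Flow = −∇h = (-0.004817 east, +0.0009454 north), which points west.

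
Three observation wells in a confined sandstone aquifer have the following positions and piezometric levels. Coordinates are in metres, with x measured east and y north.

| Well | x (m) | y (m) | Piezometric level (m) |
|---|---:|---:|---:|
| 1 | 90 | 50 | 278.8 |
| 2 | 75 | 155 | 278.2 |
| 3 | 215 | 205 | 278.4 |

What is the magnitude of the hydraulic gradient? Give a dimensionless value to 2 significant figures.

0.0062

Differences from 1: to 2 (Δx, Δy, Δh) = (-15, 105, -0.6); to 3 = (125, 155, -0.4).
Determinant of the coordinate differences = (-15)·155 − 125·105 = -15450.
∂h/∂x = [(-0.6)·155 − (-0.4)·105] / -15450 = +0.003301
∂h/∂y = [(-15)·(-0.4) − 125·(-0.6)] / -15450 = -0.005243
|∇h| = √(0.003301² + -0.005243²) = 0.006196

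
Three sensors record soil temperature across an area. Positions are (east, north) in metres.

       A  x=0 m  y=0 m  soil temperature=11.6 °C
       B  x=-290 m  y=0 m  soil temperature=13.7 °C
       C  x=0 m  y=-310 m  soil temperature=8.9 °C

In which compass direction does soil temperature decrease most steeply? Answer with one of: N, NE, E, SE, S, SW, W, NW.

SE

∂T/∂x = (13.7 − 11.6) / (-290 − 0) = -0.007241
∂T/∂y = (8.9 − 11.6) / (-310 − 0) = +0.008710
Steepest decrease is along −∇f = (+0.007241 E, -0.008710 N) → southeast.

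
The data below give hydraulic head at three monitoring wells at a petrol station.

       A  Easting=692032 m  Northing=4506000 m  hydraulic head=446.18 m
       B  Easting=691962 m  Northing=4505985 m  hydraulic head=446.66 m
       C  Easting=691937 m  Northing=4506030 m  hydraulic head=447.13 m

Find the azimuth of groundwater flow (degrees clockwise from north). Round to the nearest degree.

126°

With h = a·x + b·y + c and A as origin, the differences give:
  (-70)·a + (-15)·b = +0.48
  (-95)·a + 30·b = +0.95
Eliminate b (×30 and ×(-15), subtract): -3525·a = 28.650 → a = ∂h/∂x = -0.008128
Back-substitute: b = ∂h/∂y = +0.005929.
Flow direction (−∇h) has components (+0.008128 E, -0.005929 N).
Azimuth = atan2(E, N) = atan2(+0.008128, -0.005929) = 126.1° ≈ 126°.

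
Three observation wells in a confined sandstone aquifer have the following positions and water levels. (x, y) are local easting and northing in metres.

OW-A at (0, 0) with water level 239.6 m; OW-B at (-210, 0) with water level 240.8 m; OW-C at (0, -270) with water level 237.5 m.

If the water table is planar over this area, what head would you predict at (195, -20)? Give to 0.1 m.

238.3 m

∂h/∂x = (240.8 − 239.6) / (-210 − 0) = -0.005714
∂h/∂y = (237.5 − 239.6) / (-270 − 0) = +0.007778
h(195, -20) = 239.6 + (-0.005714)·(195) + (+0.007778)·(-20) = 239.6 -1.114 -0.156 = 238.330 m.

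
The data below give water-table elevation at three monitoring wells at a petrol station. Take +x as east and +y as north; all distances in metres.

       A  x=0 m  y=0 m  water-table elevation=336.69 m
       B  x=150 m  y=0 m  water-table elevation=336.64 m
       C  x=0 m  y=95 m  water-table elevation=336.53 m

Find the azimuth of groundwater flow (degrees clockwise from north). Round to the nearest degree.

∂h/∂x = (336.64 − 336.69) / (150 − 0) = -0.0003333
∂h/∂y = (336.53 − 336.69) / (95 − 0) = -0.001684
Flow direction (−∇h) has components (+0.0003333 E, +0.001684 N).
Azimuth = atan2(E, N) = atan2(+0.0003333, +0.001684) = 11.2° ≈ 011°.

011°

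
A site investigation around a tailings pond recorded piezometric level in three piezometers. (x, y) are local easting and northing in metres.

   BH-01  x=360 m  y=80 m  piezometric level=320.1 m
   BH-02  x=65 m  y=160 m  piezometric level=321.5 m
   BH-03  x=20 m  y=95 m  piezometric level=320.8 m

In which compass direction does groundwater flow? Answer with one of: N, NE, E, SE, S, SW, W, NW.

Differences from BH-01: to BH-02 (Δx, Δy, Δh) = (-295, 80, +1.4); to BH-03 = (-340, 15, +0.7).
Solve a·Δx + b·Δy = Δh: det = (-295)·15 − (-340)·80 = 22775.
∂h/∂x = [(+1.4)·15 − (+0.7)·80] / 22775 = -0.001537
∂h/∂y = [(-295)·(+0.7) − (-340)·(+1.4)] / 22775 = +0.01183
Flow = −∇h = (+0.001537 east, -0.01183 north), which points south.

S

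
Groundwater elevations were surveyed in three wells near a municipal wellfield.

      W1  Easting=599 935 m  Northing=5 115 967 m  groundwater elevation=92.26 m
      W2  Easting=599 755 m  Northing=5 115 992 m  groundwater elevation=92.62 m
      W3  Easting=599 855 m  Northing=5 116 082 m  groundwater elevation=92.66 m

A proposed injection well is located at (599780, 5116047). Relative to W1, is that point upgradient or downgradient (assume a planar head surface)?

Differences from W1: to W2 (Δx, Δy, Δh) = (-180, 25, +0.36); to W3 = (-80, 115, +0.40).
Determinant of the coordinate differences = (-180)·115 − (-80)·25 = -18700.
∂h/∂x = [(+0.36)·115 − (+0.40)·25] / -18700 = -0.001679
∂h/∂y = [(-180)·(+0.40) − (-80)·(+0.36)] / -18700 = +0.002310
Head at (599780, 5116047) = 92.26 + (-0.001679)·(-155) + (+0.002310)·(80) = 92.71 m.
That is higher than the 92.26 m at W1, so the point is upgradient.

upgradient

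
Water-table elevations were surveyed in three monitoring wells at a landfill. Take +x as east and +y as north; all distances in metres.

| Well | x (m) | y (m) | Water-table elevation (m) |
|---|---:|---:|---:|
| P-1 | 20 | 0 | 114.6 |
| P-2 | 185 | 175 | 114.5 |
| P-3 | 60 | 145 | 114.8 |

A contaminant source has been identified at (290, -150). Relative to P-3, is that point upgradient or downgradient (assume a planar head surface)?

Three-point gradient (reference P-1): Δ to P-2 = (165, 175, -0.1), Δ to P-3 = (40, 145, +0.2).
∂h/∂x = -0.002925, ∂h/∂y = +0.002186 (det = 16925).
Head at (290, -150) = 114.6 + (-0.002925)·(270) + (+0.002186)·(-150) = 113.48 m.
That is lower than the 114.8 m at P-3, so the point is downgradient.

downgradient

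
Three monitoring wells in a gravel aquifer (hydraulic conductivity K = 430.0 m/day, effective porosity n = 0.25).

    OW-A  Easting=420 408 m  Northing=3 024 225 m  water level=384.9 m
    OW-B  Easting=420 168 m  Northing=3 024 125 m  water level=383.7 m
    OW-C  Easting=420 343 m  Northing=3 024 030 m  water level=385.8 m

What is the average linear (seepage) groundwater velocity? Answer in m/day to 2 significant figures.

Differences from OW-A: to OW-B (Δx, Δy, Δh) = (-240, -100, -1.2); to OW-C = (-65, -195, +0.9).
Solve a·Δx + b·Δy = Δh: det = (-240)·(-195) − (-65)·(-100) = 40300.
∂h/∂x = [(-1.2)·(-195) − (+0.9)·(-100)] / 40300 = +0.008040
∂h/∂y = [(-240)·(+0.9) − (-65)·(-1.2)] / 40300 = -0.007295
|∇h| = √(0.008040² + -0.007295²) = 0.01086
Seepage velocity v = K·i/n = 430.0 × 0.01086 / 0.25 = 18.68 m/day.

19 m/day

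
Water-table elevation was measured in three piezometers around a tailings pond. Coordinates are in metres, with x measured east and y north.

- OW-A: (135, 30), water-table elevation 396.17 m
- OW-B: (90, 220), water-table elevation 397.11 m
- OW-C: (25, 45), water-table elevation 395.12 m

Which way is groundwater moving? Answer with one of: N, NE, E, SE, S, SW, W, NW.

Taking OW-A as reference: OW-B−OW-A = (-45, 190, +0.94); OW-C−OW-A = (-110, 15, -1.05).
Solve a·Δx + b·Δy = Δh: det = (-45)·15 − (-110)·190 = 20225.
∂h/∂x = [(+0.94)·15 − (-1.05)·190] / 20225 = +0.01056
∂h/∂y = [(-45)·(-1.05) − (-110)·(+0.94)] / 20225 = +0.007449
Flow = −∇h = (-0.01056 east, -0.007449 north), which points southwest.

SW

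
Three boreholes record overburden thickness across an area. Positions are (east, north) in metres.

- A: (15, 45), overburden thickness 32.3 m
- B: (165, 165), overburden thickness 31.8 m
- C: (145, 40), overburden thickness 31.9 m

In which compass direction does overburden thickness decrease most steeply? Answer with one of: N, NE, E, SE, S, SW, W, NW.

With d = a·x + b·y + c and A as origin, the differences give:
  150·a + 120·b = -0.5
  130·a + (-5)·b = -0.4
Eliminate b (×(-5) and ×120, subtract): -16350·a = 50.50 → a = ∂d/∂x = -0.003089
Back-substitute: b = ∂d/∂y = -0.0003058.
Steepest decrease is along −∇f = (+0.003089 E, +0.0003058 N) → east.

E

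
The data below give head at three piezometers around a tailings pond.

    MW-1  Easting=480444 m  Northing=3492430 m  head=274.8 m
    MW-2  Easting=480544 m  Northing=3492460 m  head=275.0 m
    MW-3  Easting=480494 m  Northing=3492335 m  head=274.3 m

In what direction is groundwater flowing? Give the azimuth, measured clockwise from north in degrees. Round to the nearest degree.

184°

Three-point gradient (reference MW-1): Δ to MW-2 = (100, 30, +0.2), Δ to MW-3 = (50, -95, -0.5).
∂h/∂x = +0.0003636, ∂h/∂y = +0.005455 (det = -11000).
Flow direction (−∇h) has components (-0.0003636 E, -0.005455 N).
Azimuth = atan2(E, N) = atan2(-0.0003636, -0.005455) = 183.8° ≈ 184°.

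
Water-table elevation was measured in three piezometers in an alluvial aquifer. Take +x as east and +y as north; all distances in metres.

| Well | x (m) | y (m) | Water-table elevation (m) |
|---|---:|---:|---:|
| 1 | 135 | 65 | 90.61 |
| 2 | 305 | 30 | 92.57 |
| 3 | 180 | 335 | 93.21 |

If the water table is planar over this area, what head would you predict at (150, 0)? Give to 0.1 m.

With h = a·x + b·y + c and 1 as origin, the differences give:
  170·a + (-35)·b = +1.96
  45·a + 270·b = +2.60
Eliminate b (×270 and ×(-35), subtract): 47475·a = 620.200 → a = ∂h/∂x = +0.01306
Back-substitute: b = ∂h/∂y = +0.007452.
h(150, 0) = 90.61 + (+0.01306)·(15) + (+0.007452)·(-65) = 90.61 +0.196 -0.484 = 90.322 m.

90.3 m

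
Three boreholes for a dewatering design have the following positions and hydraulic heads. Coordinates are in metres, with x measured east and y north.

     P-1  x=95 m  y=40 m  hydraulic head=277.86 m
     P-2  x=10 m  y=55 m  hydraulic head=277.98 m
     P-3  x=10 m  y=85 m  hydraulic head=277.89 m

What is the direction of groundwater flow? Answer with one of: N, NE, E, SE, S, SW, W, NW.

NE

With h = a·x + b·y + c and P-1 as origin, the differences give:
  (-85)·a + 15·b = +0.12
  (-85)·a + 45·b = +0.03
Eliminate b (×45 and ×15, subtract): -2550·a = 4.950 → a = ∂h/∂x = -0.001941
Back-substitute: b = ∂h/∂y = -0.003000.
Flow = −∇h = (+0.001941 east, +0.003000 north), which points northeast.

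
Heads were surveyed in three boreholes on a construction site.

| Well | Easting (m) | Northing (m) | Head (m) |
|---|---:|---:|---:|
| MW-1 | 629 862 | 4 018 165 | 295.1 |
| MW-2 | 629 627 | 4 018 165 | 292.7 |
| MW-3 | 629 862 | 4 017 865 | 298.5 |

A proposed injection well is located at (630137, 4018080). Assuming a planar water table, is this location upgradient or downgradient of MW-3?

∂h/∂x = (292.7 − 295.1) / (629627 − 629862) = +0.01021
∂h/∂y = (298.5 − 295.1) / (4017865 − 4018165) = -0.01133
Head at (630137, 4018080) = 295.1 + (+0.01021)·(275) + (-0.01133)·(-85) = 298.87 m.
That is higher than the 298.5 m at MW-3, so the point is upgradient.

upgradient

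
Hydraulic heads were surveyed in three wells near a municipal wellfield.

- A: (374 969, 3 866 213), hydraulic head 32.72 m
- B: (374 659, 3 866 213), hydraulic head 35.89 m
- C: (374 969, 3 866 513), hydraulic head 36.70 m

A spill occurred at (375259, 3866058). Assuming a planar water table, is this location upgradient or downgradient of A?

downgradient

∂h/∂x = (35.89 − 32.72) / (374659 − 374969) = -0.01023
∂h/∂y = (36.70 − 32.72) / (3866513 − 3866213) = +0.01327
Head at (375259, 3866058) = 32.72 + (-0.01023)·(290) + (+0.01327)·(-155) = 27.70 m.
That is lower than the 32.72 m at A, so the point is downgradient.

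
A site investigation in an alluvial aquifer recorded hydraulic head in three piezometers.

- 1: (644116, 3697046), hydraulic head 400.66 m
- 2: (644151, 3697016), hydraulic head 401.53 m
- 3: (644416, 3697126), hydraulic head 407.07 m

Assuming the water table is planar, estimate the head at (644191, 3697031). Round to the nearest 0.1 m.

402.4 m

Differences from 1: to 2 (Δx, Δy, Δh) = (35, -30, +0.87); to 3 = (300, 80, +6.41).
Determinant of the coordinate differences = 35·80 − 300·(-30) = 11800.
∂h/∂x = [(+0.87)·80 − (+6.41)·(-30)] / 11800 = +0.02219
∂h/∂y = [35·(+6.41) − 300·(+0.87)] / 11800 = -0.003106
h(644191, 3697031) = 400.66 + (+0.02219)·(75) + (-0.003106)·(-15) = 400.66 +1.665 +0.047 = 402.371 m.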